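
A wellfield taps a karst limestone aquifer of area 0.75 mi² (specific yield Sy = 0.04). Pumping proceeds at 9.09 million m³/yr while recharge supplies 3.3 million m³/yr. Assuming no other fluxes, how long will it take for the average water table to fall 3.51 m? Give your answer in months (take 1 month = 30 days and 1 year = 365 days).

A = 0.75 mi² = 1.942 × 10^6 m²
ΔV = Sy × A × Δh = 0.04 × 1.942 × 10^6 × 3.51 = 2.727 × 10^5 m³
Net withdrawal = 9.09 − 3.3 = 5.79 million m³/yr = 15860 m³/d
t = ΔV / Q = 2.727 × 10^5 m³ / 15860 m³/d = 17.19 d
t = 17.19 d ≈ 0.5731 months

t ≈ 0.573 months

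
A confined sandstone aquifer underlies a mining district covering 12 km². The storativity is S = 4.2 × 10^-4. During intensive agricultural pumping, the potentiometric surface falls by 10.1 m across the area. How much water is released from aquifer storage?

A = 12 km² = 1.2 × 10^7 m²
ΔV = S × A × Δh = 4.2 × 10^-4 × 1.2 × 10^7 m² × 10.1 m = 50900 m³

ΔV ≈ 50900 m³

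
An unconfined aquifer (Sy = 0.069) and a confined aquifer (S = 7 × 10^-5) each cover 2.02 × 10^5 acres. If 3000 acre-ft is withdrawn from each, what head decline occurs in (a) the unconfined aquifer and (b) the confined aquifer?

A = 2.02 × 10^5 acres = 8.175 × 10^8 m²
ΔV = 3000 acre-ft = 3.7 × 10^6 m³
Unconfined: Δh_u = ΔV/(Sy·A) = 3.7 × 10^6/(0.069 × 8.175 × 10^8) = 0.0656 m
Confined: Δh_c = ΔV/(S·A) = 3.7 × 10^6/(7 × 10^-5 × 8.175 × 10^8) = 64.67 m

Δh_u ≈ 0.0656 m; Δh_c ≈ 64.7 m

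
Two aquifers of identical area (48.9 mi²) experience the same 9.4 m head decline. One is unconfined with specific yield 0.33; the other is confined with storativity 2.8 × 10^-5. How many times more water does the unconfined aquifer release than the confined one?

A = 48.9 mi² = 1.267 × 10^8 m²
Unconfined: ΔV_u = Sy × A × Δh = 0.33 × 1.267 × 10^8 × 9.4 = 3.929 × 10^8 m³
Confined: ΔV_c = S × A × Δh = 2.8 × 10^-5 × 1.267 × 10^8 × 9.4 = 33330 m³
Ratio = ΔV_u / ΔV_c = Sy / S = 0.33 / 2.8 × 10^-5 = 11790

ΔV_u / ΔV_c ≈ 11800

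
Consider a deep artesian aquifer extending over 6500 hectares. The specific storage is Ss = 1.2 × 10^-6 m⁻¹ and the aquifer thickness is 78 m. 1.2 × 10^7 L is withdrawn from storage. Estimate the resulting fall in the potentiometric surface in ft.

S = Ss × b = 1.2 × 10^-6 m⁻¹ × 78 m = 9.36 × 10^-5
A = 6500 hectares = 6.5 × 10^7 m²
ΔV = 1.2 × 10^7 L = 12000 m³
Δh = ΔV / (S × A) = 12000 m³ / (9.36 × 10^-5 × 6.5 × 10^7 m²) = 1.972 m
Δh = 1.972 m = 6.471 ft

Δh ≈ 6.47 ft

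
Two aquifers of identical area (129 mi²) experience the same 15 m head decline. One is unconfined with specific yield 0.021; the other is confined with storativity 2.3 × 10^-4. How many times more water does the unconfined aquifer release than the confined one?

ΔV_u / ΔV_c ≈ 91.3

A = 129 mi² = 3.341 × 10^8 m²
Unconfined: ΔV_u = Sy × A × Δh = 0.021 × 3.341 × 10^8 × 15 = 1.052 × 10^8 m³
Confined: ΔV_c = S × A × Δh = 2.3 × 10^-4 × 3.341 × 10^8 × 15 = 1.153 × 10^6 m³
Ratio = ΔV_u / ΔV_c = Sy / S = 0.021 / 2.3 × 10^-4 = 91.3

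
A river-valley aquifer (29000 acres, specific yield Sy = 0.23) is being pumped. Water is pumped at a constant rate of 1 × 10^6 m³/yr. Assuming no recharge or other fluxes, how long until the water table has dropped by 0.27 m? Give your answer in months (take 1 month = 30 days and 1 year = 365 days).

A = 29000 acres = 1.174 × 10^8 m²
ΔV = Sy × A × Δh = 0.23 × 1.174 × 10^8 × 0.27 = 7.288 × 10^6 m³
Q = 1 × 10^6 m³/yr = 2740 m³/d
t = ΔV / Q = 7.288 × 10^6 m³ / 2740 m³/d = 2660 d
t = 2660 d ≈ 88.67 months

t ≈ 88.7 months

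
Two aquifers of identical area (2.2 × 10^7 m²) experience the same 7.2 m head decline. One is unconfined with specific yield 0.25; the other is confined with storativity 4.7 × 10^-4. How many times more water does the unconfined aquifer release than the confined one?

Unconfined: ΔV_u = Sy × A × Δh = 0.25 × 2.2 × 10^7 × 7.2 = 3.96 × 10^7 m³
Confined: ΔV_c = S × A × Δh = 4.7 × 10^-4 × 2.2 × 10^7 × 7.2 = 74450 m³
Ratio = ΔV_u / ΔV_c = Sy / S = 0.25 / 4.7 × 10^-4 = 531.9

ΔV_u / ΔV_c ≈ 532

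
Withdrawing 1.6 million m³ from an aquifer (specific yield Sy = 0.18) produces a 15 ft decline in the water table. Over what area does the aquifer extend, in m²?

Δh = 15 ft = 4.572 m
ΔV = 1.6 million m³ = 1.6 × 10^6 m³
A = ΔV / (Sy × Δh) = 1.6 × 10^6 / (0.18 × 4.572) = 1.944 × 10^6 m²

A ≈ 1.94 × 10^6 m²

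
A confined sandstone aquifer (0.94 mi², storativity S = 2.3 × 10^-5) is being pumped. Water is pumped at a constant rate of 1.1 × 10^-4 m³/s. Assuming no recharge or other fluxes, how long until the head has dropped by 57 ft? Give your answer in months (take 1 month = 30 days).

t ≈ 3.41 months

A = 0.94 mi² = 2.435 × 10^6 m²
Δh = 57 ft = 17.37 m
ΔV = S × A × Δh = 2.3 × 10^-5 × 2.435 × 10^6 × 17.37 = 972.8 m³
Q = 1.1 × 10^-4 m³/s = 9.504 m³/d
t = ΔV / Q = 972.8 m³ / 9.504 m³/d = 102.4 d
t = 102.4 d ≈ 3.412 months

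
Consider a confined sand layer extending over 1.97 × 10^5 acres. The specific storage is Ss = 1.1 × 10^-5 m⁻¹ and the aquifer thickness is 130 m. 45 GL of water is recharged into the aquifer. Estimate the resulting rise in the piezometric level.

Δh ≈ 39.5 m

S = Ss × b = 1.1 × 10^-5 m⁻¹ × 130 m = 1.43 × 10^-3
A = 1.97 × 10^5 acres = 7.972 × 10^8 m²
ΔV = 45 GL = 4.5 × 10^7 m³
Δh = ΔV / (S × A) = 4.5 × 10^7 m³ / (0.00143 × 7.972 × 10^8 m²) = 39.47 m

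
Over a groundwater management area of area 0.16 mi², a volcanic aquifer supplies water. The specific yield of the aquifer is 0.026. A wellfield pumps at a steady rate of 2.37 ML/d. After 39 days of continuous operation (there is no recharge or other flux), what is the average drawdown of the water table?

Δh ≈ 8.58 m

A = 0.16 mi² = 4.144 × 10^5 m²
Q = 2.37 ML/d = 2370 m³/d
ΔV = Q × t = 2370 m³/d × 39 d = 92430 m³
Δh = ΔV / (Sy × A) = 92430 / (0.026 × 4.144 × 10^5) = 8.579 m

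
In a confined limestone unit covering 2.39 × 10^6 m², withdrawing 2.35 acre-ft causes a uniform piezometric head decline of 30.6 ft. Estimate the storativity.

S ≈ 1.3 × 10^-4

Δh = 30.6 ft = 9.327 m
ΔV = 2.35 acre-ft = 2899 m³
S = ΔV / (A × Δh) = 2899 m³ / (2.39 × 10^6 m² × 9.327 m) = 1.3 × 10^-4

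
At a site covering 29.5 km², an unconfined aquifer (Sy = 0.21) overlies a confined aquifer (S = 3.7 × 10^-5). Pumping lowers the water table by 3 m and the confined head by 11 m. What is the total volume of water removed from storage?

A = 29.5 km² = 2.95 × 10^7 m²
Unconfined: ΔV_u = Sy × A × Δh_u = 0.21 × 2.95 × 10^7 × 3 = 1.859 × 10^7 m³
Confined: ΔV_c = S × A × Δh_c = 3.7 × 10^-5 × 2.95 × 10^7 × 11 = 12010 m³
Total ΔV = 1.859 × 10^7 + 12010 = 1.86 × 10^7 m³

ΔV ≈ 1.86 × 10^7 m³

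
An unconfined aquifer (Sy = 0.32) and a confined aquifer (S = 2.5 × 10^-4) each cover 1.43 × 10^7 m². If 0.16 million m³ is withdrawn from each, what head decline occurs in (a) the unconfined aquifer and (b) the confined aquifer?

ΔV = 0.16 million m³ = 1.6 × 10^5 m³
Unconfined: Δh_u = ΔV/(Sy·A) = 1.6 × 10^5/(0.32 × 1.43 × 10^7) = 0.03497 m
Confined: Δh_c = ΔV/(S·A) = 1.6 × 10^5/(2.5 × 10^-4 × 1.43 × 10^7) = 44.76 m

Δh_u ≈ 0.035 m; Δh_c ≈ 44.8 m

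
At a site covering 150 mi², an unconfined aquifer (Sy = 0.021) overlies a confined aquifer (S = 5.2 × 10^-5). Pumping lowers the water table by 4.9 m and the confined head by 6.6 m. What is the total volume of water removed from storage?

ΔV ≈ 4.01 × 10^7 m³

A = 150 mi² = 3.885 × 10^8 m²
Unconfined: ΔV_u = Sy × A × Δh_u = 0.021 × 3.885 × 10^8 × 4.9 = 3.998 × 10^7 m³
Confined: ΔV_c = S × A × Δh_c = 5.2 × 10^-5 × 3.885 × 10^8 × 6.6 = 1.333 × 10^5 m³
Total ΔV = 3.998 × 10^7 + 1.333 × 10^5 = 4.011 × 10^7 m³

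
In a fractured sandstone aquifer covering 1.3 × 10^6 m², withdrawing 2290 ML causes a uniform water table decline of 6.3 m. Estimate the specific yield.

Sy ≈ 0.28

ΔV = 2290 ML = 2.29 × 10^6 m³
Sy = ΔV / (A × Δh) = 2.29 × 10^6 m³ / (1.3 × 10^6 m² × 6.3 m) = 0.2796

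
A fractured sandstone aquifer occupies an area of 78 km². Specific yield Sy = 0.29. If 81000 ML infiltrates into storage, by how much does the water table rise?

A = 78 km² = 7.8 × 10^7 m²
ΔV = 81000 ML = 8.1 × 10^7 m³
Δh = ΔV / (Sy × A) = 8.1 × 10^7 m³ / (0.29 × 7.8 × 10^7 m²) = 3.581 m

Δh ≈ 3.58 m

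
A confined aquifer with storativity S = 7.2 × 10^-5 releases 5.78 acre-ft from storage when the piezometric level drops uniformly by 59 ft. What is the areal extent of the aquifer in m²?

A ≈ 5.51 × 10^6 m²

Δh = 59 ft = 17.98 m
ΔV = 5.78 acre-ft = 7130 m³
A = ΔV / (S × Δh) = 7130 / (7.2 × 10^-5 × 17.98) = 5.506 × 10^6 m²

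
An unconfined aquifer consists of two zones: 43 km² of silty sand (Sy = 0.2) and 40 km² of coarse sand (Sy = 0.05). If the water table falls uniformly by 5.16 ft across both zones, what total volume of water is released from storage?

A₁ = 43 km² = 4.3 × 10^7 m²; A₂ = 40 km² = 4 × 10^7 m²
Δh = 5.16 ft = 1.573 m
ΔV₁ = 0.2 × 4.3 × 10^7 × 1.573 = 1.353 × 10^7 m³
ΔV₂ = 0.05 × 4 × 10^7 × 1.573 = 3.146 × 10^6 m³
ΔV = ΔV₁ + ΔV₂ = 1.667 × 10^7 m³

ΔV ≈ 1.67 × 10^7 m³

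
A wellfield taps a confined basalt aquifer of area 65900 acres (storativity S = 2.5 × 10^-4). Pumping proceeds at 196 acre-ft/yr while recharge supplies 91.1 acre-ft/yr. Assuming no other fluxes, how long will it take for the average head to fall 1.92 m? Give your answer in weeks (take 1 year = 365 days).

A = 65900 acres = 2.667 × 10^8 m²
ΔV = S × A × Δh = 2.5 × 10^-4 × 2.667 × 10^8 × 1.92 = 1.28 × 10^5 m³
Net withdrawal = 196 − 91.1 = 104.9 acre-ft/yr = 354.5 m³/d
t = ΔV / Q = 1.28 × 10^5 m³ / 354.5 m³/d = 361.1 d
t = 361.1 d ≈ 51.59 weeks

t ≈ 51.6 weeks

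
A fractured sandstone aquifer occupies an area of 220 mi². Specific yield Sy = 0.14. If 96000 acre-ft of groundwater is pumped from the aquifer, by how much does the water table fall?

Δh ≈ 1.48 m

A = 220 mi² = 5.698 × 10^8 m²
ΔV = 96000 acre-ft = 1.184 × 10^8 m³
Δh = ΔV / (Sy × A) = 1.184 × 10^8 m³ / (0.14 × 5.698 × 10^8 m²) = 1.484 m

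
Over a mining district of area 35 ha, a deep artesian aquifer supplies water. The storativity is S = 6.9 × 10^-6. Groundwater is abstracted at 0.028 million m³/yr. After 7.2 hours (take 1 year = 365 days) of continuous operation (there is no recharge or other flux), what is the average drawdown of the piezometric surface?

Δh ≈ 9.53 m

A = 35 ha = 3.5 × 10^5 m²
Q = 0.028 million m³/yr = 76.71 m³/d
t = 7.2 hours = 0.3 d
ΔV = Q × t = 76.71 m³/d × 0.3 d = 23.01 m³
Δh = ΔV / (S × A) = 23.01 / (6.9 × 10^-6 × 3.5 × 10^5) = 9.529 m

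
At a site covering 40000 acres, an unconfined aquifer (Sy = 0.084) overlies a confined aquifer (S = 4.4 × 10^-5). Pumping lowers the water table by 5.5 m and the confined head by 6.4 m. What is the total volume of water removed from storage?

A = 40000 acres = 1.619 × 10^8 m²
Unconfined: ΔV_u = Sy × A × Δh_u = 0.084 × 1.619 × 10^8 × 5.5 = 7.479 × 10^7 m³
Confined: ΔV_c = S × A × Δh_c = 4.4 × 10^-5 × 1.619 × 10^8 × 6.4 = 45580 m³
Total ΔV = 7.479 × 10^7 + 45580 = 7.483 × 10^7 m³

ΔV ≈ 7.48 × 10^7 m³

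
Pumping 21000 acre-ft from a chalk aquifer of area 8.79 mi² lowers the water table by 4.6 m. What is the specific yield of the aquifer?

A = 8.79 mi² = 2.277 × 10^7 m²
ΔV = 21000 acre-ft = 2.59 × 10^7 m³
Sy = ΔV / (A × Δh) = 2.59 × 10^7 m³ / (2.277 × 10^7 m² × 4.6 m) = 0.2473

Sy ≈ 0.25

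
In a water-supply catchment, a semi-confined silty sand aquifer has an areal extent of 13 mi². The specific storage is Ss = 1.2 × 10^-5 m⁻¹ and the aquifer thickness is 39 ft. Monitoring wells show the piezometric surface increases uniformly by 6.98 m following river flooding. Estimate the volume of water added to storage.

b = 39 ft = 11.89 m
S = Ss × b = 1.2 × 10^-5 m⁻¹ × 11.89 m = 1.426 × 10^-4
A = 13 mi² = 3.367 × 10^7 m²
ΔV = S × A × Δh = 1.426 × 10^-4 × 3.367 × 10^7 m² × 6.98 m = 33520 m³

ΔV ≈ 33500 m³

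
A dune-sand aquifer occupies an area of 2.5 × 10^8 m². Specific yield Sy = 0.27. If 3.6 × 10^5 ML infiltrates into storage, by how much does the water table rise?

ΔV = 3.6 × 10^5 ML = 3.6 × 10^8 m³
Δh = ΔV / (Sy × A) = 3.6 × 10^8 m³ / (0.27 × 2.5 × 10^8 m²) = 5.333 m

Δh ≈ 5.33 m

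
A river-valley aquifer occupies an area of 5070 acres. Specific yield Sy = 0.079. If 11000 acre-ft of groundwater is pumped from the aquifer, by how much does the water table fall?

A = 5070 acres = 2.052 × 10^7 m²
ΔV = 11000 acre-ft = 1.357 × 10^7 m³
Δh = ΔV / (Sy × A) = 1.357 × 10^7 m³ / (0.079 × 2.052 × 10^7 m²) = 8.371 m

Δh ≈ 8.37 m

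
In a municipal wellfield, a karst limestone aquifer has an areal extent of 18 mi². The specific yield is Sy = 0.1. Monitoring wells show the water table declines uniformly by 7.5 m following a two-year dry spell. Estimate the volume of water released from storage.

A = 18 mi² = 4.662 × 10^7 m²
ΔV = Sy × A × Δh = 0.1 × 4.662 × 10^7 m² × 7.5 m = 3.496 × 10^7 m³

ΔV ≈ 3.5 × 10^7 m³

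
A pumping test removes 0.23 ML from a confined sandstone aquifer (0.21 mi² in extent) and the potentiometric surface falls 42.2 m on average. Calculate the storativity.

S ≈ 1 × 10^-5

A = 0.21 mi² = 5.439 × 10^5 m²
ΔV = 0.23 ML = 230 m³
S = ΔV / (A × Δh) = 230 m³ / (5.439 × 10^5 m² × 42.2 m) = 1.002 × 10^-5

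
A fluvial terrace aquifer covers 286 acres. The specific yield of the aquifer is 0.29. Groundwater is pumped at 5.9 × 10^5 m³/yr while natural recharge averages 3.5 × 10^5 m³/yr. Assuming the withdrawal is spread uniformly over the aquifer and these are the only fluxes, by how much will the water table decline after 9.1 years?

A = 286 acres = 1.157 × 10^6 m²
Net abstraction = 5.9 × 10^5 − 3.5 × 10^5 = 2.4 × 10^5 m³/yr
Q_net = 2.4 × 10^5 m³/yr = 657.5 m³/d
t = 9.1 years = 3322 d
ΔV = Q × t = 657.5 m³/d × 3322 d = 2.184 × 10^6 m³
Δh = ΔV / (Sy × A) = 2.184 × 10^6 / (0.29 × 1.157 × 10^6) = 6.507 m

Δh ≈ 6.51 m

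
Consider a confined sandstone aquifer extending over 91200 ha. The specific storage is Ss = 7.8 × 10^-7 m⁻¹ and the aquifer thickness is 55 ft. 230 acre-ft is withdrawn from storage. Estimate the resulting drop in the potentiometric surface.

Δh ≈ 23.8 m

b = 55 ft = 16.76 m
S = Ss × b = 7.8 × 10^-7 m⁻¹ × 16.76 m = 1.308 × 10^-5
A = 91200 ha = 9.12 × 10^8 m²
ΔV = 230 acre-ft = 2.837 × 10^5 m³
Δh = ΔV / (S × A) = 2.837 × 10^5 m³ / (1.308 × 10^-5 × 9.12 × 10^8 m²) = 23.79 m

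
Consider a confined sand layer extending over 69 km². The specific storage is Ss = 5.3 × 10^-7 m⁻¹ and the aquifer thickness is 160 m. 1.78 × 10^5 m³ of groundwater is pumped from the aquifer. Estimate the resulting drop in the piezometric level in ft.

Δh ≈ 99.8 ft

S = Ss × b = 5.3 × 10^-7 m⁻¹ × 160 m = 8.48 × 10^-5
A = 69 km² = 6.9 × 10^7 m²
Δh = ΔV / (S × A) = 1.78 × 10^5 m³ / (8.48 × 10^-5 × 6.9 × 10^7 m²) = 30.42 m
Δh = 30.42 m = 99.81 ft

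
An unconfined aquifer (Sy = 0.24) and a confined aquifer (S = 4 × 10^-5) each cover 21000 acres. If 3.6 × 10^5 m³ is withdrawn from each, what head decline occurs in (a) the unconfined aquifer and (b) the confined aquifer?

Δh_u ≈ 0.0177 m; Δh_c ≈ 106 m

A = 21000 acres = 8.498 × 10^7 m²
Unconfined: Δh_u = ΔV/(Sy·A) = 3.6 × 10^5/(0.24 × 8.498 × 10^7) = 0.01765 m
Confined: Δh_c = ΔV/(S·A) = 3.6 × 10^5/(4 × 10^-5 × 8.498 × 10^7) = 105.9 m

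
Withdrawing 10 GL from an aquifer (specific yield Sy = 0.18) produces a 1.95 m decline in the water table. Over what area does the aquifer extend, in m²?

ΔV = 10 GL = 1 × 10^7 m³
A = ΔV / (Sy × Δh) = 1 × 10^7 / (0.18 × 1.95) = 2.849 × 10^7 m²

A ≈ 2.85 × 10^7 m²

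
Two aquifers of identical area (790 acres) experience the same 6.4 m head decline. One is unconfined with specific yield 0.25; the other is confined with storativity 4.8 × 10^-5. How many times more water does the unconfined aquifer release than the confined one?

ΔV_u / ΔV_c ≈ 5210

A = 790 acres = 3.197 × 10^6 m²
Unconfined: ΔV_u = Sy × A × Δh = 0.25 × 3.197 × 10^6 × 6.4 = 5.115 × 10^6 m³
Confined: ΔV_c = S × A × Δh = 4.8 × 10^-5 × 3.197 × 10^6 × 6.4 = 982.1 m³
Ratio = ΔV_u / ΔV_c = Sy / S = 0.25 / 4.8 × 10^-5 = 5208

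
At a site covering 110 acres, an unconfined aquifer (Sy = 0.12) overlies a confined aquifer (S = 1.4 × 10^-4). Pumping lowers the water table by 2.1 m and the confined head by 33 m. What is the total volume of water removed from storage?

A = 110 acres = 4.452 × 10^5 m²
Unconfined: ΔV_u = Sy × A × Δh_u = 0.12 × 4.452 × 10^5 × 2.1 = 1.122 × 10^5 m³
Confined: ΔV_c = S × A × Δh_c = 1.4 × 10^-4 × 4.452 × 10^5 × 33 = 2057 m³
Total ΔV = 1.122 × 10^5 + 2057 = 1.142 × 10^5 m³

ΔV ≈ 1.14 × 10^5 m³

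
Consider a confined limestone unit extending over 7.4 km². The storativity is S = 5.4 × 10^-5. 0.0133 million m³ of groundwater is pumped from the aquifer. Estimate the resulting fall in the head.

A = 7.4 km² = 7.4 × 10^6 m²
ΔV = 0.0133 million m³ = 13300 m³
Δh = ΔV / (S × A) = 13300 m³ / (5.4 × 10^-5 × 7.4 × 10^6 m²) = 33.28 m

Δh ≈ 33.3 m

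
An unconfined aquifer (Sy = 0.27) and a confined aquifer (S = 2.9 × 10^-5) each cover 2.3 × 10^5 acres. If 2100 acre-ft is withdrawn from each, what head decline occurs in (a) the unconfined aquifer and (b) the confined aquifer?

Δh_u ≈ 0.0103 m; Δh_c ≈ 96 m

A = 2.3 × 10^5 acres = 9.308 × 10^8 m²
ΔV = 2100 acre-ft = 2.59 × 10^6 m³
Unconfined: Δh_u = ΔV/(Sy·A) = 2.59 × 10^6/(0.27 × 9.308 × 10^8) = 0.01031 m
Confined: Δh_c = ΔV/(S·A) = 2.59 × 10^6/(2.9 × 10^-5 × 9.308 × 10^8) = 95.96 m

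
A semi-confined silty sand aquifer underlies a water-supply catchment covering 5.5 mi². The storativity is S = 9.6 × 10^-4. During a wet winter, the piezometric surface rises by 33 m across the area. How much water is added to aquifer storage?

ΔV ≈ 4.51 × 10^5 m³

A = 5.5 mi² = 1.424 × 10^7 m²
ΔV = S × A × Δh = 9.6 × 10^-4 × 1.424 × 10^7 m² × 33 m = 4.513 × 10^5 m³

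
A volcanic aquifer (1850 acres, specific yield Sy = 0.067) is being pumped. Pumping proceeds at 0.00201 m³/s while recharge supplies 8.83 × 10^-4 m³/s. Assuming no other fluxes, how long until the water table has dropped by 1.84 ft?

A = 1850 acres = 7.487 × 10^6 m²
Δh = 1.84 ft = 0.5608 m
ΔV = Sy × A × Δh = 0.067 × 7.487 × 10^6 × 0.5608 = 2.813 × 10^5 m³
Net withdrawal = 0.00201 − 8.83 × 10^-4 = 0.001127 m³/s = 97.37 m³/d
t = ΔV / Q = 2.813 × 10^5 m³ / 97.37 m³/d = 2889 d

t ≈ 2890 days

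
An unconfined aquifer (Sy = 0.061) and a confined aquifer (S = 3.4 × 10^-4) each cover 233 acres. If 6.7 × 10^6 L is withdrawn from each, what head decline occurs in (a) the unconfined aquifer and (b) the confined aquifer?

Δh_u ≈ 0.116 m; Δh_c ≈ 20.9 m

A = 233 acres = 9.429 × 10^5 m²
ΔV = 6.7 × 10^6 L = 6700 m³
Unconfined: Δh_u = ΔV/(Sy·A) = 6700/(0.061 × 9.429 × 10^5) = 0.1165 m
Confined: Δh_c = ΔV/(S·A) = 6700/(3.4 × 10^-4 × 9.429 × 10^5) = 20.9 m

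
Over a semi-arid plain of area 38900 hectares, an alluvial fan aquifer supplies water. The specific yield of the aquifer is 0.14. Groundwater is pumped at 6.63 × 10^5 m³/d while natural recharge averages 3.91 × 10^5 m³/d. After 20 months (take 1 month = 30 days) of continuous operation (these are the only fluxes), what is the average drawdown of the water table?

A = 38900 hectares = 3.89 × 10^8 m²
Net abstraction = 6.63 × 10^5 − 3.91 × 10^5 = 2.72 × 10^5 m³/d
t = 20 months = 600 d
ΔV = Q × t = 2.72 × 10^5 m³/d × 600 d = 1.632 × 10^8 m³
Δh = ΔV / (Sy × A) = 1.632 × 10^8 / (0.14 × 3.89 × 10^8) = 2.997 m

Δh ≈ 3 m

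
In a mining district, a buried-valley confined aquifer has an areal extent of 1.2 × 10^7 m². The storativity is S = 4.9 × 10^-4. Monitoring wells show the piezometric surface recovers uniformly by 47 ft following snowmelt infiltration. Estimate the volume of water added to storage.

ΔV ≈ 84200 m³

Δh = 47 ft = 14.33 m
ΔV = S × A × Δh = 4.9 × 10^-4 × 1.2 × 10^7 m² × 14.33 m = 84230 m³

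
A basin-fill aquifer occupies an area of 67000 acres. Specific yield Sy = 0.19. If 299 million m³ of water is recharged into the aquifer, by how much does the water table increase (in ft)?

A = 67000 acres = 2.711 × 10^8 m²
ΔV = 299 million m³ = 2.99 × 10^8 m³
Δh = ΔV / (Sy × A) = 2.99 × 10^8 m³ / (0.19 × 2.711 × 10^8 m²) = 5.804 m
Δh = 5.804 m = 19.04 ft

Δh ≈ 19 ft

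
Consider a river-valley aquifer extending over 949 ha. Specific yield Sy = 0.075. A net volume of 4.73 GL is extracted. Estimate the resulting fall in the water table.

A = 949 ha = 9.49 × 10^6 m²
ΔV = 4.73 GL = 4.73 × 10^6 m³
Δh = ΔV / (Sy × A) = 4.73 × 10^6 m³ / (0.075 × 9.49 × 10^6 m²) = 6.646 m

Δh ≈ 6.65 m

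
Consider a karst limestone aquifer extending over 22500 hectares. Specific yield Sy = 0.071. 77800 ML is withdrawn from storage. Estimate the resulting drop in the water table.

Δh ≈ 4.87 m

A = 22500 hectares = 2.25 × 10^8 m²
ΔV = 77800 ML = 7.78 × 10^7 m³
Δh = ΔV / (Sy × A) = 7.78 × 10^7 m³ / (0.071 × 2.25 × 10^8 m²) = 4.87 m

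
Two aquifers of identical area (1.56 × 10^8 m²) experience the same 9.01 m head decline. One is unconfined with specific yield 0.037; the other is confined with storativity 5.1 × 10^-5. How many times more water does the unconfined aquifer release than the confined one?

ΔV_u / ΔV_c ≈ 725

Unconfined: ΔV_u = Sy × A × Δh = 0.037 × 1.56 × 10^8 × 9.01 = 5.201 × 10^7 m³
Confined: ΔV_c = S × A × Δh = 5.1 × 10^-5 × 1.56 × 10^8 × 9.01 = 71680 m³
Ratio = ΔV_u / ΔV_c = Sy / S = 0.037 / 5.1 × 10^-5 = 725.5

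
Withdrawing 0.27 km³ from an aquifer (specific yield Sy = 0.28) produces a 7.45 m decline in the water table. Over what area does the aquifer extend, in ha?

A ≈ 12900 ha

ΔV = 0.27 km³ = 2.7 × 10^8 m³
A = ΔV / (Sy × Δh) = 2.7 × 10^8 / (0.28 × 7.45) = 1.294 × 10^8 m²
A = 1.294 × 10^8 m² = 12940 ha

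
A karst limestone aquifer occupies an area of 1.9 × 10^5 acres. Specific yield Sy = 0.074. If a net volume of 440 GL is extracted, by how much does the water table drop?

Δh ≈ 7.73 m

A = 1.9 × 10^5 acres = 7.689 × 10^8 m²
ΔV = 440 GL = 4.4 × 10^8 m³
Δh = ΔV / (Sy × A) = 4.4 × 10^8 m³ / (0.074 × 7.689 × 10^8 m²) = 7.733 m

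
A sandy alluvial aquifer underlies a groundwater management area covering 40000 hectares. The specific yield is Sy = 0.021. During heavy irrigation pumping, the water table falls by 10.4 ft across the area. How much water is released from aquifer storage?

A = 40000 hectares = 4 × 10^8 m²
Δh = 10.4 ft = 3.17 m
ΔV = Sy × A × Δh = 0.021 × 4 × 10^8 m² × 3.17 m = 2.663 × 10^7 m³

ΔV ≈ 2.66 × 10^7 m³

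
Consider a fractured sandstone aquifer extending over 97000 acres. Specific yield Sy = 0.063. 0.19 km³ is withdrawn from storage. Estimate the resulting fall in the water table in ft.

Δh ≈ 25.2 ft

A = 97000 acres = 3.925 × 10^8 m²
ΔV = 0.19 km³ = 1.9 × 10^8 m³
Δh = ΔV / (Sy × A) = 1.9 × 10^8 m³ / (0.063 × 3.925 × 10^8 m²) = 7.683 m
Δh = 7.683 m = 25.21 ft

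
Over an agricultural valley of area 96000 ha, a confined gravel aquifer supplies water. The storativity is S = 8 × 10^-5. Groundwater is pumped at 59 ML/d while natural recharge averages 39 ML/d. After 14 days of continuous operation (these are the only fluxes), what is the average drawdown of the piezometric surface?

Δh ≈ 3.65 m

A = 96000 ha = 9.6 × 10^8 m²
Net abstraction = 59 − 39 = 20 ML/d
Q_net = 20 ML/d = 20000 m³/d
ΔV = Q × t = 20000 m³/d × 14 d = 2.8 × 10^5 m³
Δh = ΔV / (S × A) = 2.8 × 10^5 / (8 × 10^-5 × 9.6 × 10^8) = 3.646 m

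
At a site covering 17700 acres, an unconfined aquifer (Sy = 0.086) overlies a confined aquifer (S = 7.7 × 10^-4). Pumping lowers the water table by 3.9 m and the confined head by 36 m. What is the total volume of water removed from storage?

A = 17700 acres = 7.163 × 10^7 m²
Unconfined: ΔV_u = Sy × A × Δh_u = 0.086 × 7.163 × 10^7 × 3.9 = 2.402 × 10^7 m³
Confined: ΔV_c = S × A × Δh_c = 7.7 × 10^-4 × 7.163 × 10^7 × 36 = 1.986 × 10^6 m³
Total ΔV = 2.402 × 10^7 + 1.986 × 10^6 = 2.601 × 10^7 m³

ΔV ≈ 2.6 × 10^7 m³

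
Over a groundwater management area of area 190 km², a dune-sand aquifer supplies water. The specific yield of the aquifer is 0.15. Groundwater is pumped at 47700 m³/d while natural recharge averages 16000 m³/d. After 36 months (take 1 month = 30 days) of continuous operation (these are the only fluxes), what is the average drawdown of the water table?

Δh ≈ 1.2 m

A = 190 km² = 1.9 × 10^8 m²
Net abstraction = 47700 − 16000 = 31700 m³/d
t = 36 months = 1080 d
ΔV = Q × t = 31700 m³/d × 1080 d = 3.424 × 10^7 m³
Δh = ΔV / (Sy × A) = 3.424 × 10^7 / (0.15 × 1.9 × 10^8) = 1.201 m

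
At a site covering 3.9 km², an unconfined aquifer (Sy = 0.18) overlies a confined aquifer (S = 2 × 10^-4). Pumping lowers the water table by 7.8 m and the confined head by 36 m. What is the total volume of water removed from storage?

A = 3.9 km² = 3.9 × 10^6 m²
Unconfined: ΔV_u = Sy × A × Δh_u = 0.18 × 3.9 × 10^6 × 7.8 = 5.476 × 10^6 m³
Confined: ΔV_c = S × A × Δh_c = 2 × 10^-4 × 3.9 × 10^6 × 36 = 28080 m³
Total ΔV = 5.476 × 10^6 + 28080 = 5.504 × 10^6 m³

ΔV ≈ 5.5 × 10^6 m³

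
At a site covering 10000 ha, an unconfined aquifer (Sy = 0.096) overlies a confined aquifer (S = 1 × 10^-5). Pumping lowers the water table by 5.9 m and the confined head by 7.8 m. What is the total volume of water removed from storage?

A = 10000 ha = 1 × 10^8 m²
Unconfined: ΔV_u = Sy × A × Δh_u = 0.096 × 1 × 10^8 × 5.9 = 5.664 × 10^7 m³
Confined: ΔV_c = S × A × Δh_c = 1 × 10^-5 × 1 × 10^8 × 7.8 = 7800 m³
Total ΔV = 5.664 × 10^7 + 7800 = 5.665 × 10^7 m³

ΔV ≈ 5.66 × 10^7 m³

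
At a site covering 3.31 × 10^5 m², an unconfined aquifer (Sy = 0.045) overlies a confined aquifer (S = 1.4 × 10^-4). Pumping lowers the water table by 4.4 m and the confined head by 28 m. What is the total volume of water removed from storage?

Unconfined: ΔV_u = Sy × A × Δh_u = 0.045 × 3.31 × 10^5 × 4.4 = 65540 m³
Confined: ΔV_c = S × A × Δh_c = 1.4 × 10^-4 × 3.31 × 10^5 × 28 = 1298 m³
Total ΔV = 65540 + 1298 = 66840 m³

ΔV ≈ 66800 m³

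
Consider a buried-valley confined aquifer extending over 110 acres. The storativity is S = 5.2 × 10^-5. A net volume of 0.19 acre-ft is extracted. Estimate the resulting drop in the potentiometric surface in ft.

Δh ≈ 33.2 ft

A = 110 acres = 4.452 × 10^5 m²
ΔV = 0.19 acre-ft = 234.4 m³
Δh = ΔV / (S × A) = 234.4 m³ / (5.2 × 10^-5 × 4.452 × 10^5 m²) = 10.12 m
Δh = 10.12 m = 33.22 ft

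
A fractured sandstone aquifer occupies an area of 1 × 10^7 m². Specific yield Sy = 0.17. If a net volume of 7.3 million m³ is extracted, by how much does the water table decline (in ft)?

ΔV = 7.3 million m³ = 7.3 × 10^6 m³
Δh = ΔV / (Sy × A) = 7.3 × 10^6 m³ / (0.17 × 1 × 10^7 m²) = 4.294 m
Δh = 4.294 m = 14.09 ft

Δh ≈ 14.1 ft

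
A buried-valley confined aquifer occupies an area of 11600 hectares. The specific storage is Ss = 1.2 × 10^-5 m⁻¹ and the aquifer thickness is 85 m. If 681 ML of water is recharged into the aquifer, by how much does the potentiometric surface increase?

S = Ss × b = 1.2 × 10^-5 m⁻¹ × 85 m = 1.02 × 10^-3
A = 11600 hectares = 1.16 × 10^8 m²
ΔV = 681 ML = 6.81 × 10^5 m³
Δh = ΔV / (S × A) = 6.81 × 10^5 m³ / (0.00102 × 1.16 × 10^8 m²) = 5.756 m

Δh ≈ 5.76 m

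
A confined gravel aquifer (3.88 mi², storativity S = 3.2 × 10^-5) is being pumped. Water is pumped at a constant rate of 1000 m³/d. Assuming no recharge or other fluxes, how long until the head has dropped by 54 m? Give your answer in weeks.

t ≈ 2.48 weeks

A = 3.88 mi² = 1.005 × 10^7 m²
ΔV = S × A × Δh = 3.2 × 10^-5 × 1.005 × 10^7 × 54 = 17360 m³
t = ΔV / Q = 17360 m³ / 1000 m³/d = 17.36 d
t = 17.36 d ≈ 2.481 weeks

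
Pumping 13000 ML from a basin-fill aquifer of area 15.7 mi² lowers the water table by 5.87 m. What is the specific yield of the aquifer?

A = 15.7 mi² = 4.066 × 10^7 m²
ΔV = 13000 ML = 1.3 × 10^7 m³
Sy = ΔV / (A × Δh) = 1.3 × 10^7 m³ / (4.066 × 10^7 m² × 5.87 m) = 0.05446

Sy ≈ 0.054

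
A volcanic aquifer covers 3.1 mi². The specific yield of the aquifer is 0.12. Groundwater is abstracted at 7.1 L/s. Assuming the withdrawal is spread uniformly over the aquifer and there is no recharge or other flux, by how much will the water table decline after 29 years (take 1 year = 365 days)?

A = 3.1 mi² = 8.029 × 10^6 m²
Q = 7.1 L/s = 613.4 m³/d
t = 29 years = 10580 d
ΔV = Q × t = 613.4 m³/d × 10580 d = 6.493 × 10^6 m³
Δh = ΔV / (Sy × A) = 6.493 × 10^6 / (0.12 × 8.029 × 10^6) = 6.739 m

Δh ≈ 6.74 m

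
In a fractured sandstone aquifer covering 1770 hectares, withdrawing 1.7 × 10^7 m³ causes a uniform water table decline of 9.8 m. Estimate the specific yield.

A = 1770 hectares = 1.77 × 10^7 m²
Sy = ΔV / (A × Δh) = 1.7 × 10^7 m³ / (1.77 × 10^7 m² × 9.8 m) = 0.09801

Sy ≈ 0.098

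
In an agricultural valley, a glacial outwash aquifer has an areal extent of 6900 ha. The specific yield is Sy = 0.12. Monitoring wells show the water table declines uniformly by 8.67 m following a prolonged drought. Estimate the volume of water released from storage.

ΔV ≈ 7.18 × 10^7 m³

A = 6900 ha = 6.9 × 10^7 m²
ΔV = Sy × A × Δh = 0.12 × 6.9 × 10^7 m² × 8.67 m = 7.179 × 10^7 m³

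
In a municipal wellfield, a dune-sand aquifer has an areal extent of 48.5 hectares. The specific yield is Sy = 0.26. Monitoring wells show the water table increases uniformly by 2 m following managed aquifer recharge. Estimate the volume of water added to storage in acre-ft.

ΔV ≈ 204 acre-ft

A = 48.5 hectares = 4.85 × 10^5 m²
ΔV = Sy × A × Δh = 0.26 × 4.85 × 10^5 m² × 2 m = 2.522 × 10^5 m³
ΔV = 2.522 × 10^5 m³ = 204.5 acre-ft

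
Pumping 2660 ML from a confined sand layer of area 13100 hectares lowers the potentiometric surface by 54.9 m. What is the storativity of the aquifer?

A = 13100 hectares = 1.31 × 10^8 m²
ΔV = 2660 ML = 2.66 × 10^6 m³
S = ΔV / (A × Δh) = 2.66 × 10^6 m³ / (1.31 × 10^8 m² × 54.9 m) = 3.699 × 10^-4

S ≈ 3.7 × 10^-4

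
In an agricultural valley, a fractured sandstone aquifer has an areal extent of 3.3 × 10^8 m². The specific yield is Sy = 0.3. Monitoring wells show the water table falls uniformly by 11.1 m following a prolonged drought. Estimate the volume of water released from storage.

ΔV ≈ 1.1 × 10^9 m³

ΔV = Sy × A × Δh = 0.3 × 3.3 × 10^8 m² × 11.1 m = 1.099 × 10^9 m³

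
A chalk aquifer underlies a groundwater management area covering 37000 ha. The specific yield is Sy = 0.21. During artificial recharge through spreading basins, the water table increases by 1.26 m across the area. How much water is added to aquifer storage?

ΔV ≈ 9.79 × 10^7 m³

A = 37000 ha = 3.7 × 10^8 m²
ΔV = Sy × A × Δh = 0.21 × 3.7 × 10^8 m² × 1.26 m = 9.79 × 10^7 m³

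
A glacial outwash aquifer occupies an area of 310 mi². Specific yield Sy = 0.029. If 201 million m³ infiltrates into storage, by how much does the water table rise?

A = 310 mi² = 8.029 × 10^8 m²
ΔV = 201 million m³ = 2.01 × 10^8 m³
Δh = ΔV / (Sy × A) = 2.01 × 10^8 m³ / (0.029 × 8.029 × 10^8 m²) = 8.633 m

Δh ≈ 8.63 m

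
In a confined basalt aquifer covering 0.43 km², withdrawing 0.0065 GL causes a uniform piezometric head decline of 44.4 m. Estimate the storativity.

A = 0.43 km² = 4.3 × 10^5 m²
ΔV = 0.0065 GL = 6500 m³
S = ΔV / (A × Δh) = 6500 m³ / (4.3 × 10^5 m² × 44.4 m) = 3.405 × 10^-4

S ≈ 3.4 × 10^-4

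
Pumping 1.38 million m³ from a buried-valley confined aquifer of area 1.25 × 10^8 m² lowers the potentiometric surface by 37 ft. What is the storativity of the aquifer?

Δh = 37 ft = 11.28 m
ΔV = 1.38 million m³ = 1.38 × 10^6 m³
S = ΔV / (A × Δh) = 1.38 × 10^6 m³ / (1.25 × 10^8 m² × 11.28 m) = 9.789 × 10^-4

S ≈ 9.8 × 10^-4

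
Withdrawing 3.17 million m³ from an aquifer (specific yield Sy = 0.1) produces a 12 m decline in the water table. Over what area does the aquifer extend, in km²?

ΔV = 3.17 million m³ = 3.17 × 10^6 m³
A = ΔV / (Sy × Δh) = 3.17 × 10^6 / (0.1 × 12) = 2.642 × 10^6 m²
A = 2.642 × 10^6 m² = 2.642 km²

A ≈ 2.64 km²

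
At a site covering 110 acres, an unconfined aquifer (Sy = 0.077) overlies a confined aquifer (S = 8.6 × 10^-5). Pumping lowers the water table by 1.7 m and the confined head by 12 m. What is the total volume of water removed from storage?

ΔV ≈ 58700 m³

A = 110 acres = 4.452 × 10^5 m²
Unconfined: ΔV_u = Sy × A × Δh_u = 0.077 × 4.452 × 10^5 × 1.7 = 58270 m³
Confined: ΔV_c = S × A × Δh_c = 8.6 × 10^-5 × 4.452 × 10^5 × 12 = 459.4 m³
Total ΔV = 58270 + 459.4 = 58730 m³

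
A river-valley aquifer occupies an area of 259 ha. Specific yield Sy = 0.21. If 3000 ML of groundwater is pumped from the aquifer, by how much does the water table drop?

A = 259 ha = 2.59 × 10^6 m²
ΔV = 3000 ML = 3 × 10^6 m³
Δh = ΔV / (Sy × A) = 3 × 10^6 m³ / (0.21 × 2.59 × 10^6 m²) = 5.516 m

Δh ≈ 5.52 m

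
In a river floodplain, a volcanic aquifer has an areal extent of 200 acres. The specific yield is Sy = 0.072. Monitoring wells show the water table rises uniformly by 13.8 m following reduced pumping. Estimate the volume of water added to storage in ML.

A = 200 acres = 8.094 × 10^5 m²
ΔV = Sy × A × Δh = 0.072 × 8.094 × 10^5 m² × 13.8 m = 8.042 × 10^5 m³
ΔV = 8.042 × 10^5 m³ = 804.2 ML

ΔV ≈ 804 ML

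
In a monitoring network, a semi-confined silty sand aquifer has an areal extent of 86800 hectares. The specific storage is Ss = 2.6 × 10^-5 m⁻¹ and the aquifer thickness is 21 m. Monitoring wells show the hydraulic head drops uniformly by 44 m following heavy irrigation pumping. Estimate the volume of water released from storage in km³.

ΔV ≈ 0.0209 km³

S = Ss × b = 2.6 × 10^-5 m⁻¹ × 21 m = 5.46 × 10^-4
A = 86800 hectares = 8.68 × 10^8 m²
ΔV = S × A × Δh = 5.46 × 10^-4 × 8.68 × 10^8 m² × 44 m = 2.085 × 10^7 m³
ΔV = 2.085 × 10^7 m³ = 0.02085 km³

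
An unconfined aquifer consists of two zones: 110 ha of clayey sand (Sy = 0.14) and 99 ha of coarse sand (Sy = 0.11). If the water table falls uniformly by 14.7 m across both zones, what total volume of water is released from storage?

ΔV ≈ 3.86 × 10^6 m³

A₁ = 110 ha = 1.1 × 10^6 m²; A₂ = 99 ha = 9.9 × 10^5 m²
ΔV₁ = 0.14 × 1.1 × 10^6 × 14.7 = 2.264 × 10^6 m³
ΔV₂ = 0.11 × 9.9 × 10^5 × 14.7 = 1.601 × 10^6 m³
ΔV = ΔV₁ + ΔV₂ = 3.865 × 10^6 m³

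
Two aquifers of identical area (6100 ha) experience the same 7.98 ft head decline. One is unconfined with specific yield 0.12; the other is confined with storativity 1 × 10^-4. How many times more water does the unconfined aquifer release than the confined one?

A = 6100 ha = 6.1 × 10^7 m²
Δh = 7.98 ft = 2.432 m
Unconfined: ΔV_u = Sy × A × Δh = 0.12 × 6.1 × 10^7 × 2.432 = 1.78 × 10^7 m³
Confined: ΔV_c = S × A × Δh = 1 × 10^-4 × 6.1 × 10^7 × 2.432 = 14840 m³
Ratio = ΔV_u / ΔV_c = Sy / S = 0.12 / 1 × 10^-4 = 1200

ΔV_u / ΔV_c ≈ 1200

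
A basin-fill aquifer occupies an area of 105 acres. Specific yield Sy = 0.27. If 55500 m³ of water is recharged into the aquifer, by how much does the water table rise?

Δh ≈ 0.484 m

A = 105 acres = 4.249 × 10^5 m²
Δh = ΔV / (Sy × A) = 55500 m³ / (0.27 × 4.249 × 10^5 m²) = 0.4838 m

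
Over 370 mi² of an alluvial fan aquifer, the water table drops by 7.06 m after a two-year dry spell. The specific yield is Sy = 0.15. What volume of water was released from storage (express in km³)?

A = 370 mi² = 9.583 × 10^8 m²
ΔV = Sy × A × Δh = 0.15 × 9.583 × 10^8 m² × 7.06 m = 1.015 × 10^9 m³
ΔV = 1.015 × 10^9 m³ = 1.015 km³

ΔV ≈ 1.01 km³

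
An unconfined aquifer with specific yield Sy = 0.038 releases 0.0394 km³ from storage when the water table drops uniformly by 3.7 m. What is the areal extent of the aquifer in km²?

A ≈ 280 km²

ΔV = 0.0394 km³ = 3.94 × 10^7 m³
A = ΔV / (Sy × Δh) = 3.94 × 10^7 / (0.038 × 3.7) = 2.802 × 10^8 m²
A = 2.802 × 10^8 m² = 280.2 km²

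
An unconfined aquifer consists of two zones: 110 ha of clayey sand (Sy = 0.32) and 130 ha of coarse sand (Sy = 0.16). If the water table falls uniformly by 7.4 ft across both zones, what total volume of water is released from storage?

ΔV ≈ 1.26 × 10^6 m³

A₁ = 110 ha = 1.1 × 10^6 m²; A₂ = 130 ha = 1.3 × 10^6 m²
Δh = 7.4 ft = 2.256 m
ΔV₁ = 0.32 × 1.1 × 10^6 × 2.256 = 7.939 × 10^5 m³
ΔV₂ = 0.16 × 1.3 × 10^6 × 2.256 = 4.691 × 10^5 m³
ΔV = ΔV₁ + ΔV₂ = 1.263 × 10^6 m³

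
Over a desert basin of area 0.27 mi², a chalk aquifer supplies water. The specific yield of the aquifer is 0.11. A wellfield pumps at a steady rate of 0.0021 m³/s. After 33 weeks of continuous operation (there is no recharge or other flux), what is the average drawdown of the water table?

A = 0.27 mi² = 6.993 × 10^5 m²
Q = 0.0021 m³/s = 181.4 m³/d
t = 33 weeks = 231 d
ΔV = Q × t = 181.4 m³/d × 231 d = 41910 m³
Δh = ΔV / (Sy × A) = 41910 / (0.11 × 6.993 × 10^5) = 0.5449 m

Δh ≈ 0.545 m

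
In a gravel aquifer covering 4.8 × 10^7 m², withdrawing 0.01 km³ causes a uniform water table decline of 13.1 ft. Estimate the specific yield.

Δh = 13.1 ft = 3.993 m
ΔV = 0.01 km³ = 1 × 10^7 m³
Sy = ΔV / (A × Δh) = 1 × 10^7 m³ / (4.8 × 10^7 m² × 3.993 m) = 0.05218

Sy ≈ 0.052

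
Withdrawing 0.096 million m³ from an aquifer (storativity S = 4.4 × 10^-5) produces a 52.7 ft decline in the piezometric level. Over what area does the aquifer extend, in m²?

A ≈ 1.36 × 10^8 m²

Δh = 52.7 ft = 16.06 m
ΔV = 0.096 million m³ = 96000 m³
A = ΔV / (S × Δh) = 96000 / (4.4 × 10^-5 × 16.06) = 1.358 × 10^8 m²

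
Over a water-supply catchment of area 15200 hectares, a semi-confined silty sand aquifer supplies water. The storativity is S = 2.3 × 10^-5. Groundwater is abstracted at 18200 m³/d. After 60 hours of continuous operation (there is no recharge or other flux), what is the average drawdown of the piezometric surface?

A = 15200 hectares = 1.52 × 10^8 m²
t = 60 hours = 2.5 d
ΔV = Q × t = 18200 m³/d × 2.5 d = 45500 m³
Δh = ΔV / (S × A) = 45500 / (2.3 × 10^-5 × 1.52 × 10^8) = 13.01 m

Δh ≈ 13 m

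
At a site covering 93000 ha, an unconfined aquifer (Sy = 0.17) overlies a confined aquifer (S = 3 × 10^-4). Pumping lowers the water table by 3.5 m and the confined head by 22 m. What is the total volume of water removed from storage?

A = 93000 ha = 9.3 × 10^8 m²
Unconfined: ΔV_u = Sy × A × Δh_u = 0.17 × 9.3 × 10^8 × 3.5 = 5.534 × 10^8 m³
Confined: ΔV_c = S × A × Δh_c = 3 × 10^-4 × 9.3 × 10^8 × 22 = 6.138 × 10^6 m³
Total ΔV = 5.534 × 10^8 + 6.138 × 10^6 = 5.595 × 10^8 m³

ΔV ≈ 5.59 × 10^8 m³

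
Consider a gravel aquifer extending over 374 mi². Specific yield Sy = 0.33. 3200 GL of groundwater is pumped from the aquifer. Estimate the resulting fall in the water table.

A = 374 mi² = 9.687 × 10^8 m²
ΔV = 3200 GL = 3.2 × 10^9 m³
Δh = ΔV / (Sy × A) = 3.2 × 10^9 m³ / (0.33 × 9.687 × 10^8 m²) = 10.01 m

Δh ≈ 10 m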